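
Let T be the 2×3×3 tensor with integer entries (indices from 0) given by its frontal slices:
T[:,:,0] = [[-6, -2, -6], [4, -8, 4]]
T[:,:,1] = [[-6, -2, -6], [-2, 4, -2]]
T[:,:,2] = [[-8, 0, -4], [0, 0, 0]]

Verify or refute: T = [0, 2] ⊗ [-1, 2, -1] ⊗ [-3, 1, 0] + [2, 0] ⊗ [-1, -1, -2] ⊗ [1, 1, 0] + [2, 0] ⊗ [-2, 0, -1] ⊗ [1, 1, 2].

Reconstruct entry (1,0,0) from the claimed factors: Σₗ aₗ[1]bₗ[0]cₗ[0] = (2)·(-1)·(-3) + (0)·(-1)·(1) + (0)·(-2)·(1) = 6, but T[1,0,0] = 4. The claim is false.

No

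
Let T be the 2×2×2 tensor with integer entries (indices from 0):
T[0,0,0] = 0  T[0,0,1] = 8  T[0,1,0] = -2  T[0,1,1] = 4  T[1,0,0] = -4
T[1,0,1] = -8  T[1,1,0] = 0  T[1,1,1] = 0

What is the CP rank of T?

2

Lower bound: the mode-2 unfolding of T (rows indexed by j, columns by (i,k) = (0,0), (0,1), (1,0), (1,1)) is [[0, 8, -4, -8], [-2, 4, 0, 0]].
There the 2×2 minor on rows j ∈ {0, 1}, columns (i,k) ∈ {(0,0), (0,1)} is det [[0, 8], [-2, 4]] = 16 ≠ 0, so this unfolding has rank ≥ 2; CP rank is at least every unfolding rank, so rank(T) ≥ 2. (Flattening ranks never certify an upper bound on CP rank; for that we must actually write T with 2 rank-1 terms.)
Upper bound — finding two terms. Write S_k = T[:,:,k] for the frontal slices: S₀ = [[0, -2], [-4, 0]], S₁ = [[8, 4], [-8, 0]].
If T = a₁ ⊗ b₁ ⊗ c₁ + a₂ ⊗ b₂ ⊗ c₂ then each S_k = c₁[k]·a₁b₁ᵀ + c₂[k]·a₂b₂ᵀ. S₀ and S₁ are linearly independent, so a₁b₁ᵀ and a₂b₂ᵀ must span the same plane of matrices: they are the rank-1 matrices of the form x·S₀ + y·S₁.
det(x·S₀ + y·S₁) is −8·x² + 32·y² = (-8)·(x − 2·y)(x + 2·y), vanishing at (x:y) = (2:1) and (2:-1).
M₁ = 2·S₀ + S₁ = [[8, 0], [-16, 0]] = 8·[1, -2][1, 0]ᵀ and M₂ = 2·S₀ − S₁ = [[-8, -8], [0, 0]] = (-8)·[1, 0][1, 1]ᵀ, so take a₁ = [1, -2], b₁ = [1, 0], a₂ = [1, 0], b₂ = [1, 1].
Each slice is an integer combination of E₁ = a₁b₁ᵀ and E₂ = a₂b₂ᵀ: S₀ = 2·E₁ − 2·E₂, S₁ = 4·E₁ + 4·E₂; reading off coefficients, c₁ = [2, 4] and c₂ = [-2, 4].
Hence T = [1, -2] ⊗ [1, 0] ⊗ [2, 4] + [1, 0] ⊗ [1, 1] ⊗ [-2, 4], so rank(T) ≤ 2.
These bounds meet, so rank(T) = 2.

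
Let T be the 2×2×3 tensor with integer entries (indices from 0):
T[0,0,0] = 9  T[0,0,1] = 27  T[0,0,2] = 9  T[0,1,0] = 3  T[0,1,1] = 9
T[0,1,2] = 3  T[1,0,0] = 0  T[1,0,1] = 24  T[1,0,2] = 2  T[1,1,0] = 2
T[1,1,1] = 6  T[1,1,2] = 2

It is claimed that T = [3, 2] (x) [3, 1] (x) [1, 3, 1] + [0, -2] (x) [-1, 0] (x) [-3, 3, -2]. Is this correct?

Yes

Reconstruct entrywise from the claimed factors. For example, T[1,1,0] = 2 and Σₗ aₗ[1]bₗ[1]cₗ[0] = (2)·(1)·(1) + (-2)·(0)·(-3) = 2; checking all 12 entries, every one matches. The claim holds.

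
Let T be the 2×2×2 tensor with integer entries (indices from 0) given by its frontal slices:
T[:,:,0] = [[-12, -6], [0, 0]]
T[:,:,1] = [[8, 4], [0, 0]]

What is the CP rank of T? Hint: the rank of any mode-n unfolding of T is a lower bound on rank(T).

Lower bound: T ≠ 0 (e.g. T[0,0,0] = -12), so rank(T) ≥ 1.
Upper bound: if T = a ∘ b ∘ c then every fibre of T is a multiple of the corresponding factor, so read the factors off the fibres through the nonzero entry T[0,0,0] = -12.
The mode-1 fibre T[:,0,0] = [-12, 0] gives a = [1, 0] (primitive direction); the mode-2 fibre T[0,:,0] = [-12, -6] gives b = [2, 1]; then c[k] = T[0,0,k] / (a[0]·b[0]) = [-12, 8] / 2 = [-6, 4].
Expanding [1, 0] ∘ [2, 1] ∘ [-6, 4] reproduces all 8 entries of T, so T = [1, 0] ∘ [2, 1] ∘ [-6, 4] and rank(T) ≤ 1.
These bounds meet, so rank(T) = 1.

1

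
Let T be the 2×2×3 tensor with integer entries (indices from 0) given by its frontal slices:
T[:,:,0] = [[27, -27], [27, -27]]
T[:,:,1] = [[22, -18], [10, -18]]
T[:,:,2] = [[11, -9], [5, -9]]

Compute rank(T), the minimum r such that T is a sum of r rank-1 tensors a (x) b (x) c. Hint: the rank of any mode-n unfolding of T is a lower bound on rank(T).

2

Lower bound: the mode-2 unfolding of T (rows indexed by j, columns by (i,k) = (0,0), (0,1), (0,2), (1,0), (1,1), (1,2)) is [[27, 22, 11, 27, 10, 5], [-27, -18, -9, -27, -18, -9]].
There the 2×2 minor on rows j ∈ {0, 1}, columns (i,k) ∈ {(0,0), (0,1)} is det [[27, 22], [-27, -18]] = 108 ≠ 0, so this unfolding has rank ≥ 2; CP rank is at least every unfolding rank, so rank(T) ≥ 2. (This is only a lower bound: in general the CP rank may exceed every unfolding rank, so we still need to exhibit 2 rank-1 terms summing to T.)
Upper bound — finding two terms. Write S_k = T[:,:,k] for the frontal slices: S₀ = [[27, -27], [27, -27]], S₁ = [[22, -18], [10, -18]], S₂ = [[11, -9], [5, -9]].
If T = a₁ (x) b₁ (x) c₁ + a₂ (x) b₂ (x) c₂ then each S_k = c₁[k]·a₁b₁ᵀ + c₂[k]·a₂b₂ᵀ. S₀ and S₁ are linearly independent, so a₁b₁ᵀ and a₂b₂ᵀ must span the same plane of matrices: they are the rank-1 matrices of the form x·S₀ + y·S₁.
det(x·S₀ + y·S₁) is −324·xy − 216·y² = (-108)·(3·x + 2·y)(y), vanishing at (x:y) = (2:-3) and (1:0).
M₁ = 2·S₀ − 3·S₁ = [[-12, 0], [24, 0]] = (-12)·(1, -2)(1, 0)ᵀ and M₂ = S₀ = [[27, -27], [27, -27]] = 27·(1, 1)(1, -1)ᵀ, so take a₁ = (1, -2), b₁ = (1, 0), a₂ = (1, 1), b₂ = (1, -1).
Each slice is an integer combination of E₁ = a₁b₁ᵀ and E₂ = a₂b₂ᵀ: S₀ = 27·E₂, S₁ = 4·E₁ + 18·E₂, S₂ = 2·E₁ + 9·E₂; reading off coefficients, c₁ = (0, 4, 2) and c₂ = (27, 18, 9).
Hence T = (1, -2) (x) (1, 0) (x) (0, 4, 2) + (1, 1) (x) (1, -1) (x) (27, 18, 9), so rank(T) ≤ 2.
These bounds meet, so rank(T) = 2.
Check entry T[1,1,1] = -18: (-2)·(0)·(4) + (1)·(-1)·(18) = -18.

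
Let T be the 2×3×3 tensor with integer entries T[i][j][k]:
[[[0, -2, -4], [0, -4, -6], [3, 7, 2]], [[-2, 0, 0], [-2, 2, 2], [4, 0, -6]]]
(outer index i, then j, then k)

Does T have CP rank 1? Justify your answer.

No

The mode-3 unfolding of T (rows indexed by k, columns by (i,j) = (0,0), (0,1), (0,2), (1,0), (1,1), (1,2)) is [[0, 0, 3, -2, -2, 4], [-2, -4, 7, 0, 2, 0], [-4, -6, 2, 0, 2, -6]].
There the 3×3 minor on rows k ∈ {0, 1, 2}, columns (i,j) ∈ {(0,0), (0,1), (0,2)} is det [[0, 0, 3], [-2, -4, 7], [-4, -6, 2]] = -12 ≠ 0, so this unfolding has rank ≥ 3; CP rank is at least every unfolding rank, so rank(T) ≥ 3.
In particular rank(T) ≥ 3 > 1, so T is not rank-1.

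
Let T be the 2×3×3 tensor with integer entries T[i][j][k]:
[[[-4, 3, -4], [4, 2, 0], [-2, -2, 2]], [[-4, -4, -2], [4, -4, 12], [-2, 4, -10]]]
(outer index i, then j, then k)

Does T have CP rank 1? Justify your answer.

The mode-2 unfolding of T (rows indexed by j, columns by (i,k) = (0,0), (0,1), (0,2), (1,0), (1,1), (1,2)) is [[-4, 3, -4, -4, -4, -2], [4, 2, 0, 4, -4, 12], [-2, -2, 2, -2, 4, -10]].
There the 3×3 minor on rows j ∈ {0, 1, 2}, columns (i,k) ∈ {(0,0), (0,1), (0,2)} is det [[-4, 3, -4], [4, 2, 0], [-2, -2, 2]] = -24 ≠ 0, so this unfolding has rank ≥ 3; CP rank is at least every unfolding rank, so rank(T) ≥ 3.
In particular rank(T) ≥ 3 > 1, so T is not rank-1.

No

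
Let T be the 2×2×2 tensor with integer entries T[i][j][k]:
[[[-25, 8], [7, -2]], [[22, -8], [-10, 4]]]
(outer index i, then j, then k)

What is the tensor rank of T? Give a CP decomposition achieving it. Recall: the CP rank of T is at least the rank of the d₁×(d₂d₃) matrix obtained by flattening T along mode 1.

rank(T) = 2

Lower bound: the mode-1 unfolding of T (rows indexed by i, columns by (j,k) = (0,0), (0,1), (1,0), (1,1)) is [[-25, 8, 7, -2], [22, -8, -10, 4]].
There the 2×2 minor on rows i ∈ {0, 1}, columns (j,k) ∈ {(0,0), (0,1)} is det [[-25, 8], [22, -8]] = 24 ≠ 0, so this unfolding has rank ≥ 2; CP rank is at least every unfolding rank, so rank(T) ≥ 2. (Unfolding ranks only ever bound the CP rank from below — rank(T) can be strictly larger than all of them — so the matching upper bound has to come from an explicit 2-term decomposition.)
Upper bound — finding two terms. Write S_k = T[:,:,k] for the frontal slices: S₀ = [[-25, 7], [22, -10]], S₁ = [[8, -2], [-8, 4]].
If T = a₁ ∘ b₁ ∘ c₁ + a₂ ∘ b₂ ∘ c₂ then each S_k = c₁[k]·a₁b₁ᵀ + c₂[k]·a₂b₂ᵀ. S₀ and S₁ are linearly independent, so a₁b₁ᵀ and a₂b₂ᵀ must span the same plane of matrices: they are the rank-1 matrices of the form x·S₀ + y·S₁.
det(x·S₀ + y·S₁) is 96·x² − 80·xy + 16·y² = 16·(3·x − y)(2·x − y), vanishing at (x:y) = (1:3) and (1:2).
M₁ = S₀ + 3·S₁ = [[-1, 1], [-2, 2]] = −(1, 2)(1, -1)ᵀ and M₂ = S₀ + 2·S₁ = [[-9, 3], [6, -2]] = −(3, -2)(3, -1)ᵀ, so take a₁ = (1, 2), b₁ = (1, -1), a₂ = (3, -2), b₂ = (3, -1).
Each slice is an integer combination of E₁ = a₁b₁ᵀ and E₂ = a₂b₂ᵀ: S₀ = 2·E₁ − 3·E₂, S₁ = −E₁ + E₂; reading off coefficients, c₁ = (2, -1) and c₂ = (-3, 1).
Hence T = (1, 2) ∘ (1, -1) ∘ (2, -1) + (3, -2) ∘ (3, -1) ∘ (-3, 1), so rank(T) ≤ 2.
These bounds meet, so rank(T) = 2.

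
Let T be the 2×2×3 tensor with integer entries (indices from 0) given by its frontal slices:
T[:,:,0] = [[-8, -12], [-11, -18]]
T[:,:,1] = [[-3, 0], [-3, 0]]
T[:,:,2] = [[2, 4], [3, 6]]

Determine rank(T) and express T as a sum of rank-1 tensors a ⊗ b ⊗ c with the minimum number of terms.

Lower bound: the mode-3 unfolding of T (rows indexed by k, columns by (i,j) = (0,0), (0,1), (1,0), (1,1)) is [[-8, -12, -11, -18], [-3, 0, -3, 0], [2, 4, 3, 6]].
There the 2×2 minor on rows k ∈ {0, 1}, columns (i,j) ∈ {(0,0), (0,1)} is det [[-8, -12], [-3, 0]] = -36 ≠ 0, so this unfolding has rank ≥ 2; CP rank is at least every unfolding rank, so rank(T) ≥ 2. (Flattening ranks never certify an upper bound on CP rank; for that we must actually write T with 2 rank-1 terms.)
Upper bound — finding two terms. Write S_k = T[:,:,k] for the frontal slices: S₀ = [[-8, -12], [-11, -18]], S₁ = [[-3, 0], [-3, 0]], S₂ = [[2, 4], [3, 6]].
If T = a₁ ⊗ b₁ ⊗ c₁ + a₂ ⊗ b₂ ⊗ c₂ then each S_k = c₁[k]·a₁b₁ᵀ + c₂[k]·a₂b₂ᵀ. S₀ and S₁ are linearly independent, so a₁b₁ᵀ and a₂b₂ᵀ must span the same plane of matrices: they are the rank-1 matrices of the form x·S₀ + y·S₁.
det(x·S₀ + y·S₁) is 12·x² + 18·xy = 6·(2·x + 3·y)(x), vanishing at (x:y) = (3:-2) and (0:1).
M₁ = 3·S₀ − 2·S₁ = [[-18, -36], [-27, -54]] = (-9)·(2, 3)(1, 2)ᵀ and M₂ = S₁ = [[-3, 0], [-3, 0]] = (-3)·(1, 1)(1, 0)ᵀ, so take a₁ = (2, 3), b₁ = (1, 2), a₂ = (1, 1), b₂ = (1, 0).
Each slice is an integer combination of E₁ = a₁b₁ᵀ and E₂ = a₂b₂ᵀ: S₀ = −3·E₁ − 2·E₂, S₁ = −3·E₂, S₂ = E₁; reading off coefficients, c₁ = (-3, 0, 1) and c₂ = (-2, -3, 0).
Hence T = (2, 3) ⊗ (1, 2) ⊗ (-3, 0, 1) + (1, 1) ⊗ (1, 0) ⊗ (-2, -3, 0), so rank(T) ≤ 2.
These bounds meet, so rank(T) = 2.
Check entry T[1,1,0] = -18: (3)·(2)·(-3) + (1)·(0)·(-2) = -18.

rank(T) = 2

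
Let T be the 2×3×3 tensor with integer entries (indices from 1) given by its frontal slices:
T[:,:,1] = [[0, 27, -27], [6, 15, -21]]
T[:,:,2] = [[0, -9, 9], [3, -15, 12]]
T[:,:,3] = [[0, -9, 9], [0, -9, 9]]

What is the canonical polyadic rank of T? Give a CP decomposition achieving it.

rank(T) = 2

Lower bound: in the mode-2 unfolding of T (rows indexed by j, columns by (i,k)) the 2×2 minor on rows j ∈ {1, 2}, columns (i,k) ∈ {(1,1), (2,1)} is det [[0, 6], [27, 15]] = -162 ≠ 0, so that unfolding has rank ≥ 2 and hence rank(T) ≥ 2 (CP rank is at least every unfolding rank, though it can be larger).
Upper bound: with S_k = T[:,:,k], the two rank-1 terms a₁b₁ᵀ, a₂b₂ᵀ are the rank-1 members of the pencil x·S₁ + y·S₂.
The 2×2 minor of x·S₁ + y·S₂ on rows {1,2}, columns {1,2} is −162·x² − 27·xy + 27·y² = (-27)·(3·x − y)(2·x + y), vanishing at (x:y) = (1:3) and (1:-2).
M₁ = S₁ + 3·S₂ = [[0, 0, 0], [15, -30, 15]] = 15·[0, 1][1, -2, 1]ᵀ and M₂ = S₁ − 2·S₂ = [[0, 45, -45], [0, 45, -45]] = 45·[1, 1][0, 1, -1]ᵀ, so take a₁ = [0, 1], b₁ = [1, -2, 1], a₂ = [1, 1], b₂ = [0, 1, -1].
Each slice is an integer combination of E₁ = a₁b₁ᵀ and E₂ = a₂b₂ᵀ: S₁ = 6·E₁ + 27·E₂, S₂ = 3·E₁ − 9·E₂, S₃ = −9·E₂; reading off coefficients, c₁ = [6, 3, 0] and c₂ = [27, -9, -9].
Hence T = [0, 1] ⊗ [1, -2, 1] ⊗ [6, 3, 0] + [1, 1] ⊗ [0, 1, -1] ⊗ [27, -9, -9], so rank(T) ≤ 2.
These bounds meet, so rank(T) = 2.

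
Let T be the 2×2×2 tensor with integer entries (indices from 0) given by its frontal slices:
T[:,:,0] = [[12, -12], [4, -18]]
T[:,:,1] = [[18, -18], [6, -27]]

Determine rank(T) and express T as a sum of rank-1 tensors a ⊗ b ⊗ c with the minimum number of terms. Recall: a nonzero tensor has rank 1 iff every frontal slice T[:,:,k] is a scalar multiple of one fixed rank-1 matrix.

Lower bound: the mode-1 unfolding of T (rows indexed by i, columns by (j,k) = (0,0), (0,1), (1,0), (1,1)) is [[12, 18, -12, -18], [4, 6, -18, -27]].
There the 2×2 minor on rows i ∈ {0, 1}, columns (j,k) ∈ {(0,0), (1,0)} is det [[12, -12], [4, -18]] = -168 ≠ 0, so this unfolding has rank ≥ 2; CP rank is at least every unfolding rank, so rank(T) ≥ 2. (Unfolding ranks only ever bound the CP rank from below — rank(T) can be strictly larger than all of them — so the matching upper bound has to come from an explicit 2-term decomposition.)
Upper bound — finding two terms. Every mode-3 slice of T is a multiple of one matrix: T[:,:,k] = c[k]·M with c = (2, 3) and M = [[6, -6], [2, -9]] (rows indexed by i, columns by j). So it suffices to write M as a sum of two rank-1 matrices.
Splitting M by its rows (i = 0, 1), M = (1, 0)(6, -6)ᵀ + (0, 1)(2, -9)ᵀ.
Hence T = (1, 0) ⊗ (6, -6) ⊗ (2, 3) + (0, 1) ⊗ (2, -9) ⊗ (2, 3), so rank(T) ≤ 2.
These bounds meet, so rank(T) = 2.

rank(T) = 2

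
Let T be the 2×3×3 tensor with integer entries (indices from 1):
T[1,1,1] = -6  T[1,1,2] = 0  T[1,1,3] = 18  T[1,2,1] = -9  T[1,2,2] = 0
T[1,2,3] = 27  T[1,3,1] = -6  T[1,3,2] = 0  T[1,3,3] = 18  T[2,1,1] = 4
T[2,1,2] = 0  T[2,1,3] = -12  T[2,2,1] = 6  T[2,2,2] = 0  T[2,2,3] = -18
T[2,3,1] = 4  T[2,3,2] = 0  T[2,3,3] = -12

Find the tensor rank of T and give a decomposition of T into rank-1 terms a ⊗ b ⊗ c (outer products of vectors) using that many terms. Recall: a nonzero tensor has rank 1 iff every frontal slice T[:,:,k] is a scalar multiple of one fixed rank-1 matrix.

rank(T) = 1

Lower bound: T ≠ 0 (e.g. T[1,1,1] = -6), so rank(T) ≥ 1.
Upper bound: if T = a ⊗ b ⊗ c then every fibre of T is a multiple of the corresponding factor, so read the factors off the fibres through the nonzero entry T[1,1,1] = -6.
The mode-1 fibre T[:,1,1] = [-6, 4] gives a = [3, -2] (primitive direction); the mode-2 fibre T[1,:,1] = [-6, -9, -6] gives b = [2, 3, 2]; then c[k] = T[1,1,k] / (a[1]·b[1]) = [-6, 0, 18] / 6 = [-1, 0, 3].
Expanding [3, -2] ⊗ [2, 3, 2] ⊗ [-1, 0, 3] reproduces all 18 entries of T, so T = [3, -2] ⊗ [2, 3, 2] ⊗ [-1, 0, 3] and rank(T) ≤ 1.
These bounds meet, so rank(T) = 1.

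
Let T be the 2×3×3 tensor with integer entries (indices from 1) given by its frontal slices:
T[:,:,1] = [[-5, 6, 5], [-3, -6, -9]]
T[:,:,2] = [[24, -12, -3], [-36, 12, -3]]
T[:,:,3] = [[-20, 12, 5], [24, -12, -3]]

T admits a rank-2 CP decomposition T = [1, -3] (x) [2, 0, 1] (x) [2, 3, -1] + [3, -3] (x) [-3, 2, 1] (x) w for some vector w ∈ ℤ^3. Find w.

Subtract the known terms from T to get the rank-1 residual R = [3, -3] (x) [-3, 2, 1] (x) w, so R[i,j,k] = a[i]·b[j]·w[k]. Pick indices with nonzero a[1]·b[1] = (3)·(-3) = -9. Only the fibre through (1,1,·) is needed: R[1,1,:] = T[1,1,:] − Σₗ aₗ[1]bₗ[1]cₗ = [-5, 24, -20] − (1)·(2)·[2, 3, -1] = [-9, 18, -18]. Then w[k] = R[1,1,k] / -9 for each k, giving w = [-9, 18, -18] / -9 = [1, -2, 2].

w = [1, -2, 2]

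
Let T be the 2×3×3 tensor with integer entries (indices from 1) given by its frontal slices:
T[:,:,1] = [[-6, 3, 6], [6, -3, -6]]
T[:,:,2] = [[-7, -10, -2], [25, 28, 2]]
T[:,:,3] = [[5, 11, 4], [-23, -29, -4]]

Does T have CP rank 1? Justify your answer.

No

The mode-1 unfolding of T (rows indexed by i, columns by (j,k) = (1,1), (1,2), (1,3), (2,1), (2,2), (2,3), (3,1), (3,2), (3,3)) is [[-6, -7, 5, 3, -10, 11, 6, -2, 4], [6, 25, -23, -3, 28, -29, -6, 2, -4]].
There the 2×2 minor on rows i ∈ {1, 2}, columns (j,k) ∈ {(1,1), (1,2)} is det [[-6, -7], [6, 25]] = -108 ≠ 0, so this unfolding has rank ≥ 2; CP rank is at least every unfolding rank, so rank(T) ≥ 2.
In particular rank(T) ≥ 2 > 1, so T is not rank-1.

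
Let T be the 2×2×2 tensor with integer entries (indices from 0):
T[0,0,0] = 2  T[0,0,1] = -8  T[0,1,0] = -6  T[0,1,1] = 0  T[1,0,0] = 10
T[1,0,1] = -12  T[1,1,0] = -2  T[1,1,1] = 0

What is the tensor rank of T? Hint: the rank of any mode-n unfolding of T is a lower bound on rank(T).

2

Lower bound: the mode-2 unfolding of T (rows indexed by j, columns by (i,k) = (0,0), (0,1), (1,0), (1,1)) is [[2, -8, 10, -12], [-6, 0, -2, 0]].
There the 2×2 minor on rows j ∈ {0, 1}, columns (i,k) ∈ {(0,0), (0,1)} is det [[2, -8], [-6, 0]] = -48 ≠ 0, so this unfolding has rank ≥ 2; CP rank is at least every unfolding rank, so rank(T) ≥ 2. (Unfolding ranks only ever bound the CP rank from below — rank(T) can be strictly larger than all of them — so the matching upper bound has to come from an explicit 2-term decomposition.)
Upper bound — finding two terms. Write S_k = T[:,:,k] for the frontal slices: S₀ = [[2, -6], [10, -2]], S₁ = [[-8, 0], [-12, 0]].
If T = a₁ ⊗ b₁ ⊗ c₁ + a₂ ⊗ b₂ ⊗ c₂ then each S_k = c₁[k]·a₁b₁ᵀ + c₂[k]·a₂b₂ᵀ. S₀ and S₁ are linearly independent, so a₁b₁ᵀ and a₂b₂ᵀ must span the same plane of matrices: they are the rank-1 matrices of the form x·S₀ + y·S₁.
det(x·S₀ + y·S₁) is 56·x² − 56·xy = 56·(x − y)(x), vanishing at (x:y) = (1:1) and (0:1).
M₁ = S₀ + S₁ = [[-6, -6], [-2, -2]] = (-2)·[3, 1][1, 1]ᵀ and M₂ = S₁ = [[-8, 0], [-12, 0]] = (-4)·[2, 3][1, 0]ᵀ, so take a₁ = [3, 1], b₁ = [1, 1], a₂ = [2, 3], b₂ = [1, 0].
Each slice is an integer combination of E₁ = a₁b₁ᵀ and E₂ = a₂b₂ᵀ: S₀ = −2·E₁ + 4·E₂, S₁ = −4·E₂; reading off coefficients, c₁ = [-2, 0] and c₂ = [4, -4].
Hence T = [3, 1] ⊗ [1, 1] ⊗ [-2, 0] + [2, 3] ⊗ [1, 0] ⊗ [4, -4], so rank(T) ≤ 2.
These bounds meet, so rank(T) = 2.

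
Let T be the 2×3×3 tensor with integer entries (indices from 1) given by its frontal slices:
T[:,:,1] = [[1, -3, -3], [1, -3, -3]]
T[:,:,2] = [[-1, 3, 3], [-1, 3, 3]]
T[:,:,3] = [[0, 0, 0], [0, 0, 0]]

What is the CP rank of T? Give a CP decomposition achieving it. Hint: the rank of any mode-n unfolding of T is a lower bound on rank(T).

Lower bound: T ≠ 0 (e.g. T[1,1,1] = 1), so rank(T) ≥ 1.
Upper bound: if T = a ⊗ b ⊗ c then every fibre of T is a multiple of the corresponding factor, so read the factors off the fibres through the nonzero entry T[1,1,1] = 1.
The mode-1 fibre T[:,1,1] = [1, 1] gives a = [1, 1] (primitive direction); the mode-2 fibre T[1,:,1] = [1, -3, -3] gives b = [1, -3, -3]; then c[k] = T[1,1,k] / (a[1]·b[1]) = [1, -1, 0] / 1 = [1, -1, 0].
Expanding [1, 1] ⊗ [1, -3, -3] ⊗ [1, -1, 0] reproduces all 18 entries of T, so T = [1, 1] ⊗ [1, -3, -3] ⊗ [1, -1, 0] and rank(T) ≤ 1.
These bounds meet, so rank(T) = 1.

rank(T) = 1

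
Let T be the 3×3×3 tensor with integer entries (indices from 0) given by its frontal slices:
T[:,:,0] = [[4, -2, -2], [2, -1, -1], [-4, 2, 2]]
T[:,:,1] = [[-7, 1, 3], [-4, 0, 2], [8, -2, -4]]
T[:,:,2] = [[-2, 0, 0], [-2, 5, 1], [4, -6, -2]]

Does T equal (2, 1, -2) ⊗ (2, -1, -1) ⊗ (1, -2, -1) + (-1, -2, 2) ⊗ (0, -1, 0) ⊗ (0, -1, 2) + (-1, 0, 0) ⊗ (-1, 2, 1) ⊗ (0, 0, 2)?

Reconstruct entry (0,0,1) from the claimed factors: Σₗ aₗ[0]bₗ[0]cₗ[1] = (2)·(2)·(-2) + (-1)·(0)·(-1) + (-1)·(-1)·(0) = -8, but T[0,0,1] = -7. The claim is false.

No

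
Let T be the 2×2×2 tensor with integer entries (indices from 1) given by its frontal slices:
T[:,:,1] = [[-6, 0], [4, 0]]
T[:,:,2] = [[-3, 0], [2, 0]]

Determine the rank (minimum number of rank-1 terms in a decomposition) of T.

Lower bound: T ≠ 0 (e.g. T[1,1,1] = -6), so rank(T) ≥ 1.
Upper bound: if T = a ⊗ b ⊗ c then every fibre of T is a multiple of the corresponding factor, so read the factors off the fibres through the nonzero entry T[1,1,1] = -6.
The mode-1 fibre T[:,1,1] = [-6, 4] gives a = [3, -2] (primitive direction); the mode-2 fibre T[1,:,1] = [-6, 0] gives b = [1, 0]; then c[k] = T[1,1,k] / (a[1]·b[1]) = [-6, -3] / 3 = [-2, -1].
Expanding [3, -2] ⊗ [1, 0] ⊗ [-2, -1] reproduces all 8 entries of T, so T = [3, -2] ⊗ [1, 0] ⊗ [-2, -1] and rank(T) ≤ 1.
These bounds meet, so rank(T) = 1.

1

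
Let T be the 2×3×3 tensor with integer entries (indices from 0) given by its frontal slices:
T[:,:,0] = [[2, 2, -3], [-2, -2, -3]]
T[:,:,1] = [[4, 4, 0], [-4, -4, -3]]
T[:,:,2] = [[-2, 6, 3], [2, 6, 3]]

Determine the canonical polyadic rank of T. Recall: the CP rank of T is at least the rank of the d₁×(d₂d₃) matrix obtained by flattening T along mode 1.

3

Lower bound: in the mode-2 unfolding of T (rows indexed by j, columns by (i,k)) the 3×3 minor on rows j ∈ {0, 1, 2}, columns (i,k) ∈ {(0,0), (0,1), (0,2)} is det [[2, 4, -2], [2, 4, 6], [-3, 0, 3]] = -96 ≠ 0, so that unfolding has rank ≥ 3 and hence rank(T) ≥ 3 (CP rank is at least every unfolding rank, though it can be larger).
Upper bound: T is a sum of 3 rank-1 terms, T = [1, -1] ⊗ [2, 2, 1] ⊗ [1, 2, -1] + [2, 1] ⊗ [0, 1, 0] ⊗ [4, 2, 0] + [2, 1] ⊗ [0, 2, 1] ⊗ [-2, -1, 2] (written with every a and b primitive with positive leading entry and the scale carried by c; CP decompositions are not unique, and this one is verified by expanding entrywise), so rank(T) ≤ 3.
These bounds meet, so rank(T) = 3.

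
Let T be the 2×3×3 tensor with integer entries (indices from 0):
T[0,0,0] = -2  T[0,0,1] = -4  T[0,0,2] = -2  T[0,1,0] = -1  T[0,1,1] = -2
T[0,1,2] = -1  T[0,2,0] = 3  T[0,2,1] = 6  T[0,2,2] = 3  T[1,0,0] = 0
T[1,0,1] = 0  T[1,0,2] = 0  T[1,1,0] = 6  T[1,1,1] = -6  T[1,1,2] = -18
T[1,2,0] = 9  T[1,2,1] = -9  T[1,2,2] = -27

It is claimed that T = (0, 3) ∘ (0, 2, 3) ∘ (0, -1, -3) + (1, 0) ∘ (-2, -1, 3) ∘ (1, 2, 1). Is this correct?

No

Reconstruct entry (1,1,0) from the claimed factors: Σₗ aₗ[1]bₗ[1]cₗ[0] = (3)·(2)·(0) + (0)·(-1)·(1) = 0, but T[1,1,0] = 6. The claim is false.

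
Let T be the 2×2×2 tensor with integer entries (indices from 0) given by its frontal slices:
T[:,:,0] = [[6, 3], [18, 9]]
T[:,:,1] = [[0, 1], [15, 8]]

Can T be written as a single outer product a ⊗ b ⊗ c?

No

The mode-3 unfolding of T (rows indexed by k, columns by (i,j) = (0,0), (0,1), (1,0), (1,1)) is [[6, 3, 18, 9], [0, 1, 15, 8]].
There the 2×2 minor on rows k ∈ {0, 1}, columns (i,j) ∈ {(0,0), (0,1)} is det [[6, 3], [0, 1]] = 6 ≠ 0, so this unfolding has rank ≥ 2; CP rank is at least every unfolding rank, so rank(T) ≥ 2.
In particular rank(T) ≥ 2 > 1, so T is not rank-1.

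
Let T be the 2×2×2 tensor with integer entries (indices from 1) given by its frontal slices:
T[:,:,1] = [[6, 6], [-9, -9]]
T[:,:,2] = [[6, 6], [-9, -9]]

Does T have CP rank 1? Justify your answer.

If T = a ⊗ b ⊗ c then every fibre of T is a multiple of the corresponding factor, so read the factors off the fibres through the nonzero entry T[1,1,1] = 6.
The mode-1 fibre T[:,1,1] = [6, -9] gives a = [2, -3] (primitive direction); the mode-2 fibre T[1,:,1] = [6, 6] gives b = [1, 1]; then c[k] = T[1,1,k] / (a[1]·b[1]) = [6, 6] / 2 = [3, 3].
Expanding [2, -3] ⊗ [1, 1] ⊗ [3, 3] reproduces all 8 entries of T, so T = [2, -3] ⊗ [1, 1] ⊗ [3, 3] and rank(T) ≤ 1.
Equivalently every frontal slice T[:,:,k] is c[k] times the rank-1 matrix [2, -3] ⊗ [1, 1]. So T has rank 1 (it is nonzero).

Yes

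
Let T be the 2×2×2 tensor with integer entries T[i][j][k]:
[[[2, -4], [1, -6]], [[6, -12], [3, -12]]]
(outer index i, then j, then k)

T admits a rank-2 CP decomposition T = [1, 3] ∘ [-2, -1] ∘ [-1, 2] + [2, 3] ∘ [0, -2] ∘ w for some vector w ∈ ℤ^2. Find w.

w = [0, 1]

Subtract the known terms from T to get the rank-1 residual R = [2, 3] ∘ [0, -2] ∘ w, so R[i,j,k] = a[i]·b[j]·w[k]. Pick indices with nonzero a[0]·b[1] = (2)·(-2) = -4. Only the fibre through (0,1,·) is needed: R[0,1,:] = T[0,1,:] − Σₗ aₗ[0]bₗ[1]cₗ = [1, -6] − (1)·(-1)·[-1, 2] = [0, -4]. Then w[k] = R[0,1,k] / -4 for each k, giving w = [0, -4] / -4 = [0, 1].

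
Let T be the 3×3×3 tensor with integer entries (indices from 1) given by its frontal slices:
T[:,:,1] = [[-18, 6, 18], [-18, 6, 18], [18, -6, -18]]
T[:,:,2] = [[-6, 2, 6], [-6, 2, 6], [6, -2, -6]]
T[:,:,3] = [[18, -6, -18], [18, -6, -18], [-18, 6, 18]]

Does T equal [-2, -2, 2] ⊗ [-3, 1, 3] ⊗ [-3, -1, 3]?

Reconstruct entrywise from the claimed factors. For example, T[3,2,2] = -2 and Σₗ aₗ[3]bₗ[2]cₗ[2] = (2)·(1)·(-1) = -2; checking all 27 entries, every one matches. The claim holds.

Yes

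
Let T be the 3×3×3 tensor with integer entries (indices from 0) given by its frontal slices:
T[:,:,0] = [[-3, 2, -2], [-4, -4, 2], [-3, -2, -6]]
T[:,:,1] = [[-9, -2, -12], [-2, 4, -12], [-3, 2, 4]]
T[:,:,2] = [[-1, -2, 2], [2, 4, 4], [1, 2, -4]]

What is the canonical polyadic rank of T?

Lower bound: the mode-1 unfolding of T (rows indexed by i, columns by (j,k) = (0,0), (0,1), (0,2), (1,0), (1,1), (1,2), (2,0), (2,1), (2,2)) is [[-3, -9, -1, 2, -2, -2, -2, -12, 2], [-4, -2, 2, -4, 4, 4, 2, -12, 4], [-3, -3, 1, -2, 2, 2, -6, 4, -4]].
There the 3×3 minor on rows i ∈ {0, 1, 2}, columns (j,k) ∈ {(0,0), (0,1), (2,0)} is det [[-3, -9, -2], [-4, -2, 2], [-3, -3, -6]] = 204 ≠ 0, so this unfolding has rank ≥ 3; CP rank is at least every unfolding rank, so rank(T) ≥ 3. (This is only a lower bound: in general the CP rank may exceed every unfolding rank, so we still need to exhibit 3 rank-1 terms summing to T.)
Upper bound: T is a sum of 3 rank-1 terms, T = [1, -2, -1] ⊗ [1, 2, 0] ⊗ [1, -1, -1] + [1, 2, -2] ⊗ [0, 0, 1] ⊗ [2, -4, 2] + [2, 1, 1] ⊗ [1, 0, 1] ⊗ [-2, -4, 0] (written with every a and b primitive with positive leading entry and the scale carried by c; CP decompositions are not unique, and this one is verified by expanding entrywise), so rank(T) ≤ 3.
These bounds meet, so rank(T) = 3.
Check entry T[2,2,2] = -4: (-1)·(0)·(-1) + (-2)·(1)·(2) + (1)·(1)·(0) = -4.

3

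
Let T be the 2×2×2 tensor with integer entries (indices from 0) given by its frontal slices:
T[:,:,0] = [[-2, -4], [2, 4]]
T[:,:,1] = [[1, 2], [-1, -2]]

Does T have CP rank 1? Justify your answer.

If T = a ⊗ b ⊗ c then every fibre of T is a multiple of the corresponding factor, so read the factors off the fibres through the nonzero entry T[0,0,0] = -2.
The mode-1 fibre T[:,0,0] = [-2, 2] gives a = [1, -1] (primitive direction); the mode-2 fibre T[0,:,0] = [-2, -4] gives b = [1, 2]; then c[k] = T[0,0,k] / (a[0]·b[0]) = [-2, 1] / 1 = [-2, 1].
Expanding [1, -1] ⊗ [1, 2] ⊗ [-2, 1] reproduces all 8 entries of T, so T = [1, -1] ⊗ [1, 2] ⊗ [-2, 1] and rank(T) ≤ 1.
Equivalently every frontal slice T[:,:,k] is c[k] times the rank-1 matrix [1, -1] ⊗ [1, 2]. So T has rank 1 (it is nonzero).

Yes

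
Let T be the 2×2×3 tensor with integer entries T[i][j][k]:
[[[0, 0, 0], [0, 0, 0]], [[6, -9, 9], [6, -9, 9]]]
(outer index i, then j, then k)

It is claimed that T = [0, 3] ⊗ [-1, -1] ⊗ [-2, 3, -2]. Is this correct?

No

Reconstruct entry (1,0,2) from the claimed factors: Σₗ aₗ[1]bₗ[0]cₗ[2] = (3)·(-1)·(-2) = 6, but T[1,0,2] = 9. The claim is false.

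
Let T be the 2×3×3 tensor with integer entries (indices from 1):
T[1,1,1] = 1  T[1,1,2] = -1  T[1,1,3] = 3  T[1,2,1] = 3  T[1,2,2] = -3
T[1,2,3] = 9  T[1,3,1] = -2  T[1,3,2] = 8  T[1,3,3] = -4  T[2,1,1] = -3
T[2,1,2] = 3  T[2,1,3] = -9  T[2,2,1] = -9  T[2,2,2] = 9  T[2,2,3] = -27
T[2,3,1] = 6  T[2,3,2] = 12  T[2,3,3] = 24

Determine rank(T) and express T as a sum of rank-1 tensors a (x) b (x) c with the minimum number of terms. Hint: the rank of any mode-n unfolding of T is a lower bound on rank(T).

Lower bound: in the mode-1 unfolding of T (rows indexed by i, columns by (j,k)) the 2×2 minor on rows i ∈ {1, 2}, columns (j,k) ∈ {(1,1), (3,2)} is det [[1, 8], [-3, 12]] = 36 ≠ 0, so that unfolding has rank ≥ 2 and hence rank(T) ≥ 2 (CP rank is at least every unfolding rank, though it can be larger).
Upper bound: with S_k = T[:,:,k], the two rank-1 terms a₁b₁ᵀ, a₂b₂ᵀ are the rank-1 members of the pencil x·S₁ + y·S₂.
The 2×2 minor of x·S₁ + y·S₂ on rows {1,2}, columns {1,3} is 36·xy − 36·y² = 36·(x − y)(y), vanishing at (x:y) = (1:1) and (1:0).
M₁ = S₁ + S₂ = [[0, 0, 6], [0, 0, 18]] = 6·(1, 3)(0, 0, 1)ᵀ and M₂ = S₁ = [[1, 3, -2], [-3, -9, 6]] = (1, -3)(1, 3, -2)ᵀ, so take a₁ = (1, 3), b₁ = (0, 0, 1), a₂ = (1, -3), b₂ = (1, 3, -2).
Each slice is an integer combination of E₁ = a₁b₁ᵀ and E₂ = a₂b₂ᵀ: S₁ = E₂, S₂ = 6·E₁ − E₂, S₃ = 2·E₁ + 3·E₂; reading off coefficients, c₁ = (0, 6, 2) and c₂ = (1, -1, 3).
Hence T = (1, 3) (x) (0, 0, 1) (x) (0, 6, 2) + (1, -3) (x) (1, 3, -2) (x) (1, -1, 3), so rank(T) ≤ 2.
These bounds meet, so rank(T) = 2.

rank(T) = 2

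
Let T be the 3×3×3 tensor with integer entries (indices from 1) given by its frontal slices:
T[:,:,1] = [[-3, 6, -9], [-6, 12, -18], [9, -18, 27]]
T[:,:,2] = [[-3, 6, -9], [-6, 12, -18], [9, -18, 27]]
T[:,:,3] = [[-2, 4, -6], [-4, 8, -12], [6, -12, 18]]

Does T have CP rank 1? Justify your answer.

If T = a ∘ b ∘ c then every fibre of T is a multiple of the corresponding factor, so read the factors off the fibres through the nonzero entry T[1,1,1] = -3.
The mode-1 fibre T[:,1,1] = [-3, -6, 9] gives a = (1, 2, -3) (primitive direction); the mode-2 fibre T[1,:,1] = [-3, 6, -9] gives b = (1, -2, 3); then c[k] = T[1,1,k] / (a[1]·b[1]) = [-3, -3, -2] / 1 = (-3, -3, -2).
Expanding (1, 2, -3) ∘ (1, -2, 3) ∘ (-3, -3, -2) reproduces all 27 entries of T, so T = (1, 2, -3) ∘ (1, -2, 3) ∘ (-3, -3, -2) and rank(T) ≤ 1.
Equivalently every frontal slice T[:,:,k] is c[k] times the rank-1 matrix (1, 2, -3) ∘ (1, -2, 3). So T has rank 1 (it is nonzero).

Yes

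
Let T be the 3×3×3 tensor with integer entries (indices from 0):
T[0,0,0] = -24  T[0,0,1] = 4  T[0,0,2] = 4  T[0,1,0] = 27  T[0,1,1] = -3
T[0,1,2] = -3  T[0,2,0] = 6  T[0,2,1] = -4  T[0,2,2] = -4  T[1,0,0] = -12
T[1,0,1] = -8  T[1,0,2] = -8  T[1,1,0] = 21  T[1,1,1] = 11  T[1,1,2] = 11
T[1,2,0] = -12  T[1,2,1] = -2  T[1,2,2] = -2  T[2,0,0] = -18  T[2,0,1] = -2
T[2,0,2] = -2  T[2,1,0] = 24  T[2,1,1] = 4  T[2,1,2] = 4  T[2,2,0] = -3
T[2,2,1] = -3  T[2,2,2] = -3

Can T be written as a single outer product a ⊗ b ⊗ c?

The mode-3 unfolding of T (rows indexed by k, columns by (i,j) = (0,0), (0,1), (0,2), (1,0), (1,1), (1,2), (2,0), (2,1), (2,2)) is [[-24, 27, 6, -12, 21, -12, -18, 24, -3], [4, -3, -4, -8, 11, -2, -2, 4, -3], [4, -3, -4, -8, 11, -2, -2, 4, -3]].
There the 2×2 minor on rows k ∈ {0, 1}, columns (i,j) ∈ {(0,0), (0,1)} is det [[-24, 27], [4, -3]] = -36 ≠ 0, so this unfolding has rank ≥ 2; CP rank is at least every unfolding rank, so rank(T) ≥ 2.
In particular rank(T) ≥ 2 > 1, so T is not rank-1.

No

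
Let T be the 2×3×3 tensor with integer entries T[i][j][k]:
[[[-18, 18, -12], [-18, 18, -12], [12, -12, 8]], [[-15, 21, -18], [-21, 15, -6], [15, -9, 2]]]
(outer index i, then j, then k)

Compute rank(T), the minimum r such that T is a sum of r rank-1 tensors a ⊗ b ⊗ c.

Lower bound: the mode-3 unfolding of T (rows indexed by k, columns by (i,j) = (0,0), (0,1), (0,2), (1,0), (1,1), (1,2)) is [[-18, -18, 12, -15, -21, 15], [18, 18, -12, 21, 15, -9], [-12, -12, 8, -18, -6, 2]].
There the 2×2 minor on rows k ∈ {0, 1}, columns (i,j) ∈ {(0,0), (1,0)} is det [[-18, -15], [18, 21]] = -108 ≠ 0, so this unfolding has rank ≥ 2; CP rank is at least every unfolding rank, so rank(T) ≥ 2. (Flattening ranks never certify an upper bound on CP rank; for that we must actually write T with 2 rank-1 terms.)
Upper bound — finding two terms. Write S_k = T[:,:,k] for the frontal slices: S₀ = [[-18, -18, 12], [-15, -21, 15]], S₁ = [[18, 18, -12], [21, 15, -9]], S₂ = [[-12, -12, 8], [-18, -6, 2]].
If T = a₁ ⊗ b₁ ⊗ c₁ + a₂ ⊗ b₂ ⊗ c₂ then each S_k = c₁[k]·a₁b₁ᵀ + c₂[k]·a₂b₂ᵀ. S₀ and S₁ are linearly independent, so a₁b₁ᵀ and a₂b₂ᵀ must span the same plane of matrices: they are the rank-1 matrices of the form x·S₀ + y·S₁.
The 2×2 minor of x·S₀ + y·S₁ on rows {0,1}, columns {0,1} is 108·x² − 108·y² = 108·(x − y)(x + y), vanishing at (x:y) = (1:1) and (1:-1).
M₁ = S₀ + S₁ = [[0, 0, 0], [6, -6, 6]] = 6·[0, 1][1, -1, 1]ᵀ and M₂ = S₀ − S₁ = [[-36, -36, 24], [-36, -36, 24]] = (-12)·[1, 1][3, 3, -2]ᵀ, so take a₁ = [0, 1], b₁ = [1, -1, 1], a₂ = [1, 1], b₂ = [3, 3, -2].
Each slice is an integer combination of E₁ = a₁b₁ᵀ and E₂ = a₂b₂ᵀ: S₀ = 3·E₁ − 6·E₂, S₁ = 3·E₁ + 6·E₂, S₂ = −6·E₁ − 4·E₂; reading off coefficients, c₁ = [3, 3, -6] and c₂ = [-6, 6, -4].
Hence T = [0, 1] ⊗ [1, -1, 1] ⊗ [3, 3, -6] + [1, 1] ⊗ [3, 3, -2] ⊗ [-6, 6, -4], so rank(T) ≤ 2.
These bounds meet, so rank(T) = 2.
Check entry T[0,0,2] = -12: (0)·(1)·(-6) + (1)·(3)·(-4) = -12.

2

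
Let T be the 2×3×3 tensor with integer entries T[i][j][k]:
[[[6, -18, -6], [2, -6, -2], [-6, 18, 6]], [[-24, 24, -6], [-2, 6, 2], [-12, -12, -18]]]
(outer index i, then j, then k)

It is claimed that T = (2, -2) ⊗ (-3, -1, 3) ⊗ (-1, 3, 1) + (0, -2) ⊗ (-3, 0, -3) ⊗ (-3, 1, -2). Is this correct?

Reconstruct entrywise from the claimed factors. For example, T[1,1,0] = -2 and Σₗ aₗ[1]bₗ[1]cₗ[0] = (-2)·(-1)·(-1) + (-2)·(0)·(-3) = -2; checking all 18 entries, every one matches. The claim holds.

Yes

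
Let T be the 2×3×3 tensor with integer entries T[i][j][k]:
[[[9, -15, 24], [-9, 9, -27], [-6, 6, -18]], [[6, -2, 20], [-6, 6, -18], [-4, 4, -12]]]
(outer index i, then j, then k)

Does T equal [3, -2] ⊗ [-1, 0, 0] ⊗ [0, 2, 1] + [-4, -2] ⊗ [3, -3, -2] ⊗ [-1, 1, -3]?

No

Reconstruct entry (0,0,0) from the claimed factors: Σₗ aₗ[0]bₗ[0]cₗ[0] = (3)·(-1)·(0) + (-4)·(3)·(-1) = 12, but T[0,0,0] = 9. The claim is false.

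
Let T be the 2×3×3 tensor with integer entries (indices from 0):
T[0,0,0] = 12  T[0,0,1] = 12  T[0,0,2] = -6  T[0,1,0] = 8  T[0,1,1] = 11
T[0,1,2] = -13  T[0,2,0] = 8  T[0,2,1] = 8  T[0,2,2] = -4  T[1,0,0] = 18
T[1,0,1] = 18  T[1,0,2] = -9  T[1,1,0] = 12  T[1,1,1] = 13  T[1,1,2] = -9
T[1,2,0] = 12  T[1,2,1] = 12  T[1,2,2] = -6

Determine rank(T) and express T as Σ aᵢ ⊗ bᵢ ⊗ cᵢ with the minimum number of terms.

Lower bound: the mode-2 unfolding of T (rows indexed by j, columns by (i,k) = (0,0), (0,1), (0,2), (1,0), (1,1), (1,2)) is [[12, 12, -6, 18, 18, -9], [8, 11, -13, 12, 13, -9], [8, 8, -4, 12, 12, -6]].
There the 2×2 minor on rows j ∈ {0, 1}, columns (i,k) ∈ {(0,0), (0,1)} is det [[12, 12], [8, 11]] = 36 ≠ 0, so this unfolding has rank ≥ 2; CP rank is at least every unfolding rank, so rank(T) ≥ 2. (This is only a lower bound: in general the CP rank may exceed every unfolding rank, so we still need to exhibit 2 rank-1 terms summing to T.)
Upper bound — finding two terms. Write S_k = T[:,:,k] for the frontal slices: S₀ = [[12, 8, 8], [18, 12, 12]], S₁ = [[12, 11, 8], [18, 13, 12]], S₂ = [[-6, -13, -4], [-9, -9, -6]].
If T = a₁ ⊗ b₁ ⊗ c₁ + a₂ ⊗ b₂ ⊗ c₂ then each S_k = c₁[k]·a₁b₁ᵀ + c₂[k]·a₂b₂ᵀ. S₀ and S₁ are linearly independent, so a₁b₁ᵀ and a₂b₂ᵀ must span the same plane of matrices: they are the rank-1 matrices of the form x·S₀ + y·S₁.
The 2×2 minor of x·S₀ + y·S₁ on rows {0,1}, columns {0,1} is −42·xy − 42·y² = (-42)·(y)(x + y), vanishing at (x:y) = (1:0) and (1:-1).
M₁ = S₀ = [[12, 8, 8], [18, 12, 12]] = 2·[2, 3][3, 2, 2]ᵀ and M₂ = S₀ − S₁ = [[0, -3, 0], [0, -1, 0]] = −[3, 1][0, 1, 0]ᵀ, so take a₁ = [2, 3], b₁ = [3, 2, 2], a₂ = [3, 1], b₂ = [0, 1, 0].
Each slice is an integer combination of E₁ = a₁b₁ᵀ and E₂ = a₂b₂ᵀ: S₀ = 2·E₁, S₁ = 2·E₁ + E₂, S₂ = −E₁ − 3·E₂; reading off coefficients, c₁ = [2, 2, -1] and c₂ = [0, 1, -3].
Hence T = [2, 3] ⊗ [3, 2, 2] ⊗ [2, 2, -1] + [3, 1] ⊗ [0, 1, 0] ⊗ [0, 1, -3], so rank(T) ≤ 2.
These bounds meet, so rank(T) = 2.

rank(T) = 2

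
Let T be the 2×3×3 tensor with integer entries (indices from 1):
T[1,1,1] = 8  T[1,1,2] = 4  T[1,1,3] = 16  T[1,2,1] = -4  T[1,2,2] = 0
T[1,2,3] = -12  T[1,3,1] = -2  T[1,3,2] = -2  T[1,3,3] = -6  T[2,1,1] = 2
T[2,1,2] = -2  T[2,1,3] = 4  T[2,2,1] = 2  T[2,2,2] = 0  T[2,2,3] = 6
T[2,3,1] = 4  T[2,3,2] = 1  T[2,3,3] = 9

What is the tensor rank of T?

Lower bound: the mode-2 unfolding of T (rows indexed by j, columns by (i,k) = (1,1), (1,2), (1,3), (2,1), (2,2), (2,3)) is [[8, 4, 16, 2, -2, 4], [-4, 0, -12, 2, 0, 6], [-2, -2, -6, 4, 1, 9]].
There the 3×3 minor on rows j ∈ {1, 2, 3}, columns (i,k) ∈ {(1,1), (1,2), (1,3)} is det [[8, 4, 16], [-4, 0, -12], [-2, -2, -6]] = -64 ≠ 0, so this unfolding has rank ≥ 3; CP rank is at least every unfolding rank, so rank(T) ≥ 3. (Unfolding ranks only ever bound the CP rank from below — rank(T) can be strictly larger than all of them — so the matching upper bound has to come from an explicit 3-term decomposition.)
Upper bound: T is a sum of 3 rank-1 terms, T = [1, 1] ⊗ [2, 0, 1] ⊗ [2, 0, 4] + [2, -1] ⊗ [0, 2, 1] ⊗ [0, 1, -1] + [2, -1] ⊗ [1, -1, -1] ⊗ [2, 2, 4] (written with every a and b primitive with positive leading entry and the scale carried by c; CP decompositions are not unique, and this one is verified by expanding entrywise), so rank(T) ≤ 3.
These bounds meet, so rank(T) = 3.
Check entry T[1,1,2] = 4: (1)·(2)·(0) + (2)·(0)·(1) + (2)·(1)·(2) = 4.

3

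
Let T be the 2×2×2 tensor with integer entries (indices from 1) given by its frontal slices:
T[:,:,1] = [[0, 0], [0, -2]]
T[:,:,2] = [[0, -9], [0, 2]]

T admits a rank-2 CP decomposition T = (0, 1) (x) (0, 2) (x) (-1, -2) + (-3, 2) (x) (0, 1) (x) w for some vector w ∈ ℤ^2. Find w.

w = (0, 3)

Subtract the known terms from T to get the rank-1 residual R = (-3, 2) (x) (0, 1) (x) w, so R[i,j,k] = a[i]·b[j]·w[k]. Pick indices with nonzero a[1]·b[2] = (-3)·(1) = -3. Only the fibre through (1,2,·) is needed: R[1,2,:] = T[1,2,:] − Σₗ aₗ[1]bₗ[2]cₗ = [0, -9] − (0)·(2)·(-1, -2) = [0, -9]. Then w[k] = R[1,2,k] / -3 for each k, giving w = [0, -9] / -3 = (0, 3).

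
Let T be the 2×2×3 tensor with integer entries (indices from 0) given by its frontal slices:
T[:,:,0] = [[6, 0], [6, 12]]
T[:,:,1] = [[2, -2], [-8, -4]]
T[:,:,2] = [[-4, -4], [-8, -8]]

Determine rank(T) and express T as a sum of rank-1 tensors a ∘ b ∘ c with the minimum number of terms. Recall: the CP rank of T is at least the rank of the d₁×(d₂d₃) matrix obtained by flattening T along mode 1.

Lower bound: the mode-3 unfolding of T (rows indexed by k, columns by (i,j) = (0,0), (0,1), (1,0), (1,1)) is [[6, 0, 6, 12], [2, -2, -8, -4], [-4, -4, -8, -8]].
There the 3×3 minor on rows k ∈ {0, 1, 2}, columns (i,j) ∈ {(0,0), (0,1), (1,0)} is det [[6, 0, 6], [2, -2, -8], [-4, -4, -8]] = -192 ≠ 0, so this unfolding has rank ≥ 3; CP rank is at least every unfolding rank, so rank(T) ≥ 3. (This is only a lower bound: in general the CP rank may exceed every unfolding rank, so we still need to exhibit 3 rank-1 terms summing to T.)
Upper bound: T is a sum of 3 rank-1 terms, T = [1, -1] ∘ [1, -2] ∘ [2, -4, 0] + [1, -1] ∘ [1, -1] ∘ [0, 8, 0] + [1, 2] ∘ [1, 1] ∘ [4, -2, -4] (one valid choice — decompositions are not unique — normalised so each a, b is primitive with positive first nonzero entry; check it by expanding all entries), so rank(T) ≤ 3.
These bounds meet, so rank(T) = 3.
Check entry T[1,1,0] = 12: (-1)·(-2)·(2) + (-1)·(-1)·(0) + (2)·(1)·(4) = 12.

rank(T) = 3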